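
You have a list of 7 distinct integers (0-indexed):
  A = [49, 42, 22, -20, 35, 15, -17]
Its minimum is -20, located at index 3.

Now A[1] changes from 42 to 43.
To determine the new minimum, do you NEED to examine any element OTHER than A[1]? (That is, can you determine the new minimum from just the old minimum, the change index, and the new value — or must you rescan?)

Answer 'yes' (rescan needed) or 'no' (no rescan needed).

Old min = -20 at index 3
Change at index 1: 42 -> 43
Index 1 was NOT the min. New min = min(-20, 43). No rescan of other elements needed.
Needs rescan: no

Answer: no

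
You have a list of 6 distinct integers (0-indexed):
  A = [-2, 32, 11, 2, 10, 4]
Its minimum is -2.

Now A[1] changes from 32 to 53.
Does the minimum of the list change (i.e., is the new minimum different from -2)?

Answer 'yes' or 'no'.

Old min = -2
Change: A[1] 32 -> 53
Changed element was NOT the min; min changes only if 53 < -2.
New min = -2; changed? no

Answer: no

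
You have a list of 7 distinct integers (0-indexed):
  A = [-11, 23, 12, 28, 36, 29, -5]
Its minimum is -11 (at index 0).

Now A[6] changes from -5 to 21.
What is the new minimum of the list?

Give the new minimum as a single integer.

Answer: -11

Derivation:
Old min = -11 (at index 0)
Change: A[6] -5 -> 21
Changed element was NOT the old min.
  New min = min(old_min, new_val) = min(-11, 21) = -11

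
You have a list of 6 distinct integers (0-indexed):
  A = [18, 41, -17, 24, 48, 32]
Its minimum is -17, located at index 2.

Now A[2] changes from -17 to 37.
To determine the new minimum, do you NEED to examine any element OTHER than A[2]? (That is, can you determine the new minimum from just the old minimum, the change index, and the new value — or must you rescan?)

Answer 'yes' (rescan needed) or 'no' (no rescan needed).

Answer: yes

Derivation:
Old min = -17 at index 2
Change at index 2: -17 -> 37
Index 2 WAS the min and new value 37 > old min -17. Must rescan other elements to find the new min.
Needs rescan: yes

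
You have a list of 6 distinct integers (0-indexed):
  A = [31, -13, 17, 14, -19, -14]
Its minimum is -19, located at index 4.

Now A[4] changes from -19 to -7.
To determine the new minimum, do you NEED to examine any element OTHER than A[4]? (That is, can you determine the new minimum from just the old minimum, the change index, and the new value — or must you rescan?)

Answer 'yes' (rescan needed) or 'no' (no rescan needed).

Old min = -19 at index 4
Change at index 4: -19 -> -7
Index 4 WAS the min and new value -7 > old min -19. Must rescan other elements to find the new min.
Needs rescan: yes

Answer: yes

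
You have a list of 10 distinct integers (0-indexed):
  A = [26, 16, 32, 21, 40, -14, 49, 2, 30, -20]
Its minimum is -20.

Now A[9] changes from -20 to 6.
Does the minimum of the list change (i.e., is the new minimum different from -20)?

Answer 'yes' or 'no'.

Answer: yes

Derivation:
Old min = -20
Change: A[9] -20 -> 6
Changed element was the min; new min must be rechecked.
New min = -14; changed? yes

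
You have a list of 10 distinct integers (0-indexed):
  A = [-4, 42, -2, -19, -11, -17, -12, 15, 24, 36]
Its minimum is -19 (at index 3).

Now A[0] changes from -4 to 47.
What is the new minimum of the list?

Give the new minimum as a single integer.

Old min = -19 (at index 3)
Change: A[0] -4 -> 47
Changed element was NOT the old min.
  New min = min(old_min, new_val) = min(-19, 47) = -19

Answer: -19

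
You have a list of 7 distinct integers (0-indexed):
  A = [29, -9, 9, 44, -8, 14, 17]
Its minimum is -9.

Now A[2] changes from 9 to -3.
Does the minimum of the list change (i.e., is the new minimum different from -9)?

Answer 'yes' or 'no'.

Answer: no

Derivation:
Old min = -9
Change: A[2] 9 -> -3
Changed element was NOT the min; min changes only if -3 < -9.
New min = -9; changed? no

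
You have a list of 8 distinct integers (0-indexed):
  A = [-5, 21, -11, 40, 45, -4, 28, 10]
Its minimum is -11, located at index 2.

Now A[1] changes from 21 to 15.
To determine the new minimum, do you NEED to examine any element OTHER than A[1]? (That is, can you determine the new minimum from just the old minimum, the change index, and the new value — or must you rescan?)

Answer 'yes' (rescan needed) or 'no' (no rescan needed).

Answer: no

Derivation:
Old min = -11 at index 2
Change at index 1: 21 -> 15
Index 1 was NOT the min. New min = min(-11, 15). No rescan of other elements needed.
Needs rescan: no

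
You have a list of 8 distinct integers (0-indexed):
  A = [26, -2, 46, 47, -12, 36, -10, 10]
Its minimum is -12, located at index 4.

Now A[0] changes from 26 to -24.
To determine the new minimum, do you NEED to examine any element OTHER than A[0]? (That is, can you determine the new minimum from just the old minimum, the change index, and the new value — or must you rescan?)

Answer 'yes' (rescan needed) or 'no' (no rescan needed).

Answer: no

Derivation:
Old min = -12 at index 4
Change at index 0: 26 -> -24
Index 0 was NOT the min. New min = min(-12, -24). No rescan of other elements needed.
Needs rescan: no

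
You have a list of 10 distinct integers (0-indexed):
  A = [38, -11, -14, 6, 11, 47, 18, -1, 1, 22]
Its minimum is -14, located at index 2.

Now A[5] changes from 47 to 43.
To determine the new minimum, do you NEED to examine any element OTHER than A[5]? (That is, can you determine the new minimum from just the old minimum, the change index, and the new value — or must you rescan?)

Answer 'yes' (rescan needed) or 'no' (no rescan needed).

Old min = -14 at index 2
Change at index 5: 47 -> 43
Index 5 was NOT the min. New min = min(-14, 43). No rescan of other elements needed.
Needs rescan: no

Answer: no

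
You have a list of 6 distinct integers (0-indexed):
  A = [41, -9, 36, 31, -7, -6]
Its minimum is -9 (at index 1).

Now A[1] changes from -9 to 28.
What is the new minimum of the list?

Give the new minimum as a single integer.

Old min = -9 (at index 1)
Change: A[1] -9 -> 28
Changed element WAS the min. Need to check: is 28 still <= all others?
  Min of remaining elements: -7
  New min = min(28, -7) = -7

Answer: -7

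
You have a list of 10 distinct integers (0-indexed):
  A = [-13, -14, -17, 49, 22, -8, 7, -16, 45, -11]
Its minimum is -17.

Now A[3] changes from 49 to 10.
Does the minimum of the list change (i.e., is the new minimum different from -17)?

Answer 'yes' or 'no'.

Old min = -17
Change: A[3] 49 -> 10
Changed element was NOT the min; min changes only if 10 < -17.
New min = -17; changed? no

Answer: no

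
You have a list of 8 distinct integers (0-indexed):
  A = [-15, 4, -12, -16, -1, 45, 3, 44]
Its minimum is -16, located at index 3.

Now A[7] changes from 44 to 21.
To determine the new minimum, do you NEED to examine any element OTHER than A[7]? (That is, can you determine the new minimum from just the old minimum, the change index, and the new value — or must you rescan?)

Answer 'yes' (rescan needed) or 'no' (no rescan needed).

Old min = -16 at index 3
Change at index 7: 44 -> 21
Index 7 was NOT the min. New min = min(-16, 21). No rescan of other elements needed.
Needs rescan: no

Answer: no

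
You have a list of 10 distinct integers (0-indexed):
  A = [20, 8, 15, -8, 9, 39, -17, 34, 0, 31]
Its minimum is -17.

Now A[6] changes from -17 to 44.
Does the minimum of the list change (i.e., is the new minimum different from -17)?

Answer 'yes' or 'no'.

Answer: yes

Derivation:
Old min = -17
Change: A[6] -17 -> 44
Changed element was the min; new min must be rechecked.
New min = -8; changed? yes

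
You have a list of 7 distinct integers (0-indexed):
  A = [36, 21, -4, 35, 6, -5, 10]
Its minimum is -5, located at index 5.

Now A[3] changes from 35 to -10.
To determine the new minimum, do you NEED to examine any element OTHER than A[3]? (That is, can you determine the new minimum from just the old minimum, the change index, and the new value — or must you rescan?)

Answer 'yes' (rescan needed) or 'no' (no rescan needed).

Answer: no

Derivation:
Old min = -5 at index 5
Change at index 3: 35 -> -10
Index 3 was NOT the min. New min = min(-5, -10). No rescan of other elements needed.
Needs rescan: no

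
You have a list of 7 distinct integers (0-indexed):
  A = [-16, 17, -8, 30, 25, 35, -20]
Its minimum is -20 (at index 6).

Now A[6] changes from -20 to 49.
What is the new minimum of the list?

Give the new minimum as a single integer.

Answer: -16

Derivation:
Old min = -20 (at index 6)
Change: A[6] -20 -> 49
Changed element WAS the min. Need to check: is 49 still <= all others?
  Min of remaining elements: -16
  New min = min(49, -16) = -16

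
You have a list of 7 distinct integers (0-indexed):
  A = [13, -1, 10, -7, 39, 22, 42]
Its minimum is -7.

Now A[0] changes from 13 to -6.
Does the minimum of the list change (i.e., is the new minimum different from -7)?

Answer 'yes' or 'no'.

Answer: no

Derivation:
Old min = -7
Change: A[0] 13 -> -6
Changed element was NOT the min; min changes only if -6 < -7.
New min = -7; changed? no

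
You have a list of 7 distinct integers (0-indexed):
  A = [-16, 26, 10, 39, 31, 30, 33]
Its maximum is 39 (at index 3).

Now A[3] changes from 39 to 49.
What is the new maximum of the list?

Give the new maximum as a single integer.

Answer: 49

Derivation:
Old max = 39 (at index 3)
Change: A[3] 39 -> 49
Changed element WAS the max -> may need rescan.
  Max of remaining elements: 33
  New max = max(49, 33) = 49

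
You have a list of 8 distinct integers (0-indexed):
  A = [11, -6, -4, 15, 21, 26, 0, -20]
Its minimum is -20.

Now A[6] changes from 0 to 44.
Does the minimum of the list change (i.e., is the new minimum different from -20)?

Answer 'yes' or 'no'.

Old min = -20
Change: A[6] 0 -> 44
Changed element was NOT the min; min changes only if 44 < -20.
New min = -20; changed? no

Answer: no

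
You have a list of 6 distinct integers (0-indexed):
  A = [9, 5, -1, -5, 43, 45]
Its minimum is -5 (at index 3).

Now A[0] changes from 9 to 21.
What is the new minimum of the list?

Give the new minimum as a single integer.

Answer: -5

Derivation:
Old min = -5 (at index 3)
Change: A[0] 9 -> 21
Changed element was NOT the old min.
  New min = min(old_min, new_val) = min(-5, 21) = -5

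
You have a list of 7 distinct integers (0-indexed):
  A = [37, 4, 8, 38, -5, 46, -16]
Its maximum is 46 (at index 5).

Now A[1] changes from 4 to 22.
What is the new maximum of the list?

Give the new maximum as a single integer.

Old max = 46 (at index 5)
Change: A[1] 4 -> 22
Changed element was NOT the old max.
  New max = max(old_max, new_val) = max(46, 22) = 46

Answer: 46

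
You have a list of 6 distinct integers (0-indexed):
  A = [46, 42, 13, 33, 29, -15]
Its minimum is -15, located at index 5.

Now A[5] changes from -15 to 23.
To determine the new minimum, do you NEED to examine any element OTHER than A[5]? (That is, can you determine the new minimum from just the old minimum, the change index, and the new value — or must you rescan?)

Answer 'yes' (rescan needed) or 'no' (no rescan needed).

Answer: yes

Derivation:
Old min = -15 at index 5
Change at index 5: -15 -> 23
Index 5 WAS the min and new value 23 > old min -15. Must rescan other elements to find the new min.
Needs rescan: yes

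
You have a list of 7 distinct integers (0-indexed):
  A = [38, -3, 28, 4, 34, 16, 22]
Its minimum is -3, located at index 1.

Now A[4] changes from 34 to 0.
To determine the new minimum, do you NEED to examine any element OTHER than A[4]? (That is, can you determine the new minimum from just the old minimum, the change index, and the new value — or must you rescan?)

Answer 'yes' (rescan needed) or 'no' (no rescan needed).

Answer: no

Derivation:
Old min = -3 at index 1
Change at index 4: 34 -> 0
Index 4 was NOT the min. New min = min(-3, 0). No rescan of other elements needed.
Needs rescan: no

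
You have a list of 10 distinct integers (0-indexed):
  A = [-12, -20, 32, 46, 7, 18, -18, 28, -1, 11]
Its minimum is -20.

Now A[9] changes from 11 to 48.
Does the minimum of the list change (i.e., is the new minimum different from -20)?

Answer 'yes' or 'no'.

Old min = -20
Change: A[9] 11 -> 48
Changed element was NOT the min; min changes only if 48 < -20.
New min = -20; changed? no

Answer: no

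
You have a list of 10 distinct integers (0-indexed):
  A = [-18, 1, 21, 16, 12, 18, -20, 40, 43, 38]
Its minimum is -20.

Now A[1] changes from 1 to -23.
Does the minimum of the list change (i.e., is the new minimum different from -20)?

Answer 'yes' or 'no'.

Old min = -20
Change: A[1] 1 -> -23
Changed element was NOT the min; min changes only if -23 < -20.
New min = -23; changed? yes

Answer: yes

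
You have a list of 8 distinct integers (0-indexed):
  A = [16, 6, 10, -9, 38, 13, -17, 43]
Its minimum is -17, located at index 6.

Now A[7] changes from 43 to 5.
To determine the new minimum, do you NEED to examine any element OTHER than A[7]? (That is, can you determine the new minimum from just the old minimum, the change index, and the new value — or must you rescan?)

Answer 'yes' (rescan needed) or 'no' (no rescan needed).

Old min = -17 at index 6
Change at index 7: 43 -> 5
Index 7 was NOT the min. New min = min(-17, 5). No rescan of other elements needed.
Needs rescan: no

Answer: no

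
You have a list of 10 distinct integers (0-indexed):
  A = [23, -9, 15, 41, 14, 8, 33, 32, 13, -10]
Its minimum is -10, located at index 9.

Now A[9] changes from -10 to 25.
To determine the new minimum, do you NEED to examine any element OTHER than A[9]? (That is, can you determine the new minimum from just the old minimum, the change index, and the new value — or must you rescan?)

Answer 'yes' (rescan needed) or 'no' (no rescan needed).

Old min = -10 at index 9
Change at index 9: -10 -> 25
Index 9 WAS the min and new value 25 > old min -10. Must rescan other elements to find the new min.
Needs rescan: yes

Answer: yes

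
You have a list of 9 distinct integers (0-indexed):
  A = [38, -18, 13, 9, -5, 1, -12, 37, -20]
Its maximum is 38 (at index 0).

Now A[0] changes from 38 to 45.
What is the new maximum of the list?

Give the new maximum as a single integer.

Old max = 38 (at index 0)
Change: A[0] 38 -> 45
Changed element WAS the max -> may need rescan.
  Max of remaining elements: 37
  New max = max(45, 37) = 45

Answer: 45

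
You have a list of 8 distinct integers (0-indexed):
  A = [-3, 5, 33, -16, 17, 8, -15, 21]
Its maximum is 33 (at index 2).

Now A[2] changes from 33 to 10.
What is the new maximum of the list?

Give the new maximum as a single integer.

Old max = 33 (at index 2)
Change: A[2] 33 -> 10
Changed element WAS the max -> may need rescan.
  Max of remaining elements: 21
  New max = max(10, 21) = 21

Answer: 21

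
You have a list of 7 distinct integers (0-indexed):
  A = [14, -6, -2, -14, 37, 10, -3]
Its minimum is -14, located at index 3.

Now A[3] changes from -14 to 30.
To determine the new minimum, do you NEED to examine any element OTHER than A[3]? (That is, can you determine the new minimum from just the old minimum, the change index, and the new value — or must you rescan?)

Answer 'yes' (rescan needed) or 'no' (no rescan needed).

Old min = -14 at index 3
Change at index 3: -14 -> 30
Index 3 WAS the min and new value 30 > old min -14. Must rescan other elements to find the new min.
Needs rescan: yes

Answer: yes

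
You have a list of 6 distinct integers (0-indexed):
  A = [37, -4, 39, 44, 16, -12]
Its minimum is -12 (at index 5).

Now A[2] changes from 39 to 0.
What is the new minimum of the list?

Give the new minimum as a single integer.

Answer: -12

Derivation:
Old min = -12 (at index 5)
Change: A[2] 39 -> 0
Changed element was NOT the old min.
  New min = min(old_min, new_val) = min(-12, 0) = -12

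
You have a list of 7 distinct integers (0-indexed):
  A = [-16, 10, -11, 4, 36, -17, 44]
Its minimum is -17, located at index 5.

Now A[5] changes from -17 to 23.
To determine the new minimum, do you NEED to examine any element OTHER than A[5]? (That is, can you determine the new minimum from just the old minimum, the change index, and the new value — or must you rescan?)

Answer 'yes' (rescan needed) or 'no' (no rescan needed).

Old min = -17 at index 5
Change at index 5: -17 -> 23
Index 5 WAS the min and new value 23 > old min -17. Must rescan other elements to find the new min.
Needs rescan: yes

Answer: yes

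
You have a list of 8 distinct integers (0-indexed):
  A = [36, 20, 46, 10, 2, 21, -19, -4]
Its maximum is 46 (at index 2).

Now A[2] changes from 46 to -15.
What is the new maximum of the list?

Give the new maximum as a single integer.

Old max = 46 (at index 2)
Change: A[2] 46 -> -15
Changed element WAS the max -> may need rescan.
  Max of remaining elements: 36
  New max = max(-15, 36) = 36

Answer: 36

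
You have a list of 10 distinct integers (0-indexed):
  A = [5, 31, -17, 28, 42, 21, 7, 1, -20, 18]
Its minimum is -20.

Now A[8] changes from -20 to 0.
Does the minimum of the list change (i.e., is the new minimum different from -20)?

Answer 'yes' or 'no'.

Old min = -20
Change: A[8] -20 -> 0
Changed element was the min; new min must be rechecked.
New min = -17; changed? yes

Answer: yes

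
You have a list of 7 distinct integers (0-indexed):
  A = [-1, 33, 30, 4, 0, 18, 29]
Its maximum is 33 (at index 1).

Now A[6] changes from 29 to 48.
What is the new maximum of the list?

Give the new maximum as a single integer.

Answer: 48

Derivation:
Old max = 33 (at index 1)
Change: A[6] 29 -> 48
Changed element was NOT the old max.
  New max = max(old_max, new_val) = max(33, 48) = 48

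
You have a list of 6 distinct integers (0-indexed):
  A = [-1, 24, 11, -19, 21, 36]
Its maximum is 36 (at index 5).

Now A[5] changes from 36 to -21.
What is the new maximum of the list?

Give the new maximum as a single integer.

Old max = 36 (at index 5)
Change: A[5] 36 -> -21
Changed element WAS the max -> may need rescan.
  Max of remaining elements: 24
  New max = max(-21, 24) = 24

Answer: 24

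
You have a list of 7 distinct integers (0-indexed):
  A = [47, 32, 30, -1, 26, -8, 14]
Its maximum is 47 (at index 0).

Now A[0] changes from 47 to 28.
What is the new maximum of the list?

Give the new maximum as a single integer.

Answer: 32

Derivation:
Old max = 47 (at index 0)
Change: A[0] 47 -> 28
Changed element WAS the max -> may need rescan.
  Max of remaining elements: 32
  New max = max(28, 32) = 32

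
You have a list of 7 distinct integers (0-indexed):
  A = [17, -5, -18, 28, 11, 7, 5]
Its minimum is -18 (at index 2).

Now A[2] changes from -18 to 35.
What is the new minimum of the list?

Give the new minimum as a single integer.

Old min = -18 (at index 2)
Change: A[2] -18 -> 35
Changed element WAS the min. Need to check: is 35 still <= all others?
  Min of remaining elements: -5
  New min = min(35, -5) = -5

Answer: -5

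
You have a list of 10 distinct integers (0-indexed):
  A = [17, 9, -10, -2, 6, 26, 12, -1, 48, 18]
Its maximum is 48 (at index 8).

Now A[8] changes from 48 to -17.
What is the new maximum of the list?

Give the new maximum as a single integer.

Old max = 48 (at index 8)
Change: A[8] 48 -> -17
Changed element WAS the max -> may need rescan.
  Max of remaining elements: 26
  New max = max(-17, 26) = 26

Answer: 26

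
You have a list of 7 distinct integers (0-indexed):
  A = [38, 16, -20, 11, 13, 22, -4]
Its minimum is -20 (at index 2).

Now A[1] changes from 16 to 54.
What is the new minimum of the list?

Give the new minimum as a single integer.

Old min = -20 (at index 2)
Change: A[1] 16 -> 54
Changed element was NOT the old min.
  New min = min(old_min, new_val) = min(-20, 54) = -20

Answer: -20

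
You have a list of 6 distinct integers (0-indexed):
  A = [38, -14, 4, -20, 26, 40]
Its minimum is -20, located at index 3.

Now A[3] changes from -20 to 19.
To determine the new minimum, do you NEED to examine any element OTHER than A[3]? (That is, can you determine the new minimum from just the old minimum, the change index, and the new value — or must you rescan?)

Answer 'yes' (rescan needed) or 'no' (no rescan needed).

Old min = -20 at index 3
Change at index 3: -20 -> 19
Index 3 WAS the min and new value 19 > old min -20. Must rescan other elements to find the new min.
Needs rescan: yes

Answer: yes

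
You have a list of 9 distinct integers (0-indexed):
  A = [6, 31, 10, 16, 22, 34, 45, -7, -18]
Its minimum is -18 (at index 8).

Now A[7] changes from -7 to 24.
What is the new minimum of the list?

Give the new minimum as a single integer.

Answer: -18

Derivation:
Old min = -18 (at index 8)
Change: A[7] -7 -> 24
Changed element was NOT the old min.
  New min = min(old_min, new_val) = min(-18, 24) = -18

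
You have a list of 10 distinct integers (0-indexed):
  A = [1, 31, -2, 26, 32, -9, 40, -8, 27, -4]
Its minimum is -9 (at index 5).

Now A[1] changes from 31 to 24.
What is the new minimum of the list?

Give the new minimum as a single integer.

Old min = -9 (at index 5)
Change: A[1] 31 -> 24
Changed element was NOT the old min.
  New min = min(old_min, new_val) = min(-9, 24) = -9

Answer: -9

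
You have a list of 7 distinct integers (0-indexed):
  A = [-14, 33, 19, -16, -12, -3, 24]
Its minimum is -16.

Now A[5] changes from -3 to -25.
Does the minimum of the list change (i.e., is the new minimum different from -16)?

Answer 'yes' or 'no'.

Answer: yes

Derivation:
Old min = -16
Change: A[5] -3 -> -25
Changed element was NOT the min; min changes only if -25 < -16.
New min = -25; changed? yes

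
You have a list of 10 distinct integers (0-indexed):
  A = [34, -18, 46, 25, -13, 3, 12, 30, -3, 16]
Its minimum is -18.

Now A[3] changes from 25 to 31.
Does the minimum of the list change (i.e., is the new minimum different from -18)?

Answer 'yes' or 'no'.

Old min = -18
Change: A[3] 25 -> 31
Changed element was NOT the min; min changes only if 31 < -18.
New min = -18; changed? no

Answer: no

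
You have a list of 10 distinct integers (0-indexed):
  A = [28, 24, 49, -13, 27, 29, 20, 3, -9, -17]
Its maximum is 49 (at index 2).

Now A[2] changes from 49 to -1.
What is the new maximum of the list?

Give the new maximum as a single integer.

Answer: 29

Derivation:
Old max = 49 (at index 2)
Change: A[2] 49 -> -1
Changed element WAS the max -> may need rescan.
  Max of remaining elements: 29
  New max = max(-1, 29) = 29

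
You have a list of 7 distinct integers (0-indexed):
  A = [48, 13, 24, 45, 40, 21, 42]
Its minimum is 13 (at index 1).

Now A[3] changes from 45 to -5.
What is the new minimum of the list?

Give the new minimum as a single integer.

Answer: -5

Derivation:
Old min = 13 (at index 1)
Change: A[3] 45 -> -5
Changed element was NOT the old min.
  New min = min(old_min, new_val) = min(13, -5) = -5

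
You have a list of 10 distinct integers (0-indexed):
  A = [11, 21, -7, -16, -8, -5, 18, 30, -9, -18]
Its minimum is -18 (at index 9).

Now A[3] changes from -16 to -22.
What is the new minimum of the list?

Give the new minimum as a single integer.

Answer: -22

Derivation:
Old min = -18 (at index 9)
Change: A[3] -16 -> -22
Changed element was NOT the old min.
  New min = min(old_min, new_val) = min(-18, -22) = -22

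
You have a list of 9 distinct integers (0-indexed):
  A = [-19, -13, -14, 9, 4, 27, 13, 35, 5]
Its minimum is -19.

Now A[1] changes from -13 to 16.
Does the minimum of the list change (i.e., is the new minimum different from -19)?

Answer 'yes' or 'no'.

Answer: no

Derivation:
Old min = -19
Change: A[1] -13 -> 16
Changed element was NOT the min; min changes only if 16 < -19.
New min = -19; changed? no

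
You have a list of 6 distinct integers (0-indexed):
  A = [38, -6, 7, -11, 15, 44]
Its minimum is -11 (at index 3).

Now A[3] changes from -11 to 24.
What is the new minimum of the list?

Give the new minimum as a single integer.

Old min = -11 (at index 3)
Change: A[3] -11 -> 24
Changed element WAS the min. Need to check: is 24 still <= all others?
  Min of remaining elements: -6
  New min = min(24, -6) = -6

Answer: -6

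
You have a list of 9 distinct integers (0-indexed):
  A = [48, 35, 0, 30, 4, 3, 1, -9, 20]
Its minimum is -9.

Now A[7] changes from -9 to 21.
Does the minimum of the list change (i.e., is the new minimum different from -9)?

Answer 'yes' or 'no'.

Old min = -9
Change: A[7] -9 -> 21
Changed element was the min; new min must be rechecked.
New min = 0; changed? yes

Answer: yes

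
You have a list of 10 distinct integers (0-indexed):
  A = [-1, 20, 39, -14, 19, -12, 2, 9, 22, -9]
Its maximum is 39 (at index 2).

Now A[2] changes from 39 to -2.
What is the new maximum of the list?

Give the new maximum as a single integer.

Answer: 22

Derivation:
Old max = 39 (at index 2)
Change: A[2] 39 -> -2
Changed element WAS the max -> may need rescan.
  Max of remaining elements: 22
  New max = max(-2, 22) = 22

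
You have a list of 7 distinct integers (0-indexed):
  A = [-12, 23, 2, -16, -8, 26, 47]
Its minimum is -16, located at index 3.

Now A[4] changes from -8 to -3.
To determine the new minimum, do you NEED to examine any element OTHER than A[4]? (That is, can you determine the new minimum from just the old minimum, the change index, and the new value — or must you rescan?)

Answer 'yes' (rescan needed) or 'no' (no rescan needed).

Old min = -16 at index 3
Change at index 4: -8 -> -3
Index 4 was NOT the min. New min = min(-16, -3). No rescan of other elements needed.
Needs rescan: no

Answer: no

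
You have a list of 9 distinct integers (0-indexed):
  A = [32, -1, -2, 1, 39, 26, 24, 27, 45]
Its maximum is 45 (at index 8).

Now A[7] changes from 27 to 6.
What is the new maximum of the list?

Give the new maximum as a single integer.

Old max = 45 (at index 8)
Change: A[7] 27 -> 6
Changed element was NOT the old max.
  New max = max(old_max, new_val) = max(45, 6) = 45

Answer: 45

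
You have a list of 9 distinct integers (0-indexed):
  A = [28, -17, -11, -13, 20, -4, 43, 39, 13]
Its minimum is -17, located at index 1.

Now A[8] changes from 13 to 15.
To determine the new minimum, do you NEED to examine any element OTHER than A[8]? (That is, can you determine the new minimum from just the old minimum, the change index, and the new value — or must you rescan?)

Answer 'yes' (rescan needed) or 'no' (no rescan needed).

Answer: no

Derivation:
Old min = -17 at index 1
Change at index 8: 13 -> 15
Index 8 was NOT the min. New min = min(-17, 15). No rescan of other elements needed.
Needs rescan: no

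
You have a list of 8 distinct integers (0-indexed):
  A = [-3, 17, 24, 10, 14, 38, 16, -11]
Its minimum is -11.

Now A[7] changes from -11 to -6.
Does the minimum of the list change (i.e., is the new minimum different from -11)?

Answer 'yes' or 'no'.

Answer: yes

Derivation:
Old min = -11
Change: A[7] -11 -> -6
Changed element was the min; new min must be rechecked.
New min = -6; changed? yes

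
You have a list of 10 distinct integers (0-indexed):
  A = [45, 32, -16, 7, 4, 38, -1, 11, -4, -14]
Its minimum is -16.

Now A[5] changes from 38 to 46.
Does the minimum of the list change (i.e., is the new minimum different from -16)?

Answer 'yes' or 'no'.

Old min = -16
Change: A[5] 38 -> 46
Changed element was NOT the min; min changes only if 46 < -16.
New min = -16; changed? no

Answer: no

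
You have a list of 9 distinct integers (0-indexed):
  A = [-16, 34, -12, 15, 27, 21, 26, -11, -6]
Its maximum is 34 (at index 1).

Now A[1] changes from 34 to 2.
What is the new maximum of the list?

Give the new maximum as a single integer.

Old max = 34 (at index 1)
Change: A[1] 34 -> 2
Changed element WAS the max -> may need rescan.
  Max of remaining elements: 27
  New max = max(2, 27) = 27

Answer: 27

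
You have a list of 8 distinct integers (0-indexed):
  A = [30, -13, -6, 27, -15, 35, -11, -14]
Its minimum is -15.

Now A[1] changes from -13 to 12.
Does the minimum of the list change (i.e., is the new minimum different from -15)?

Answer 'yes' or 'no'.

Old min = -15
Change: A[1] -13 -> 12
Changed element was NOT the min; min changes only if 12 < -15.
New min = -15; changed? no

Answer: no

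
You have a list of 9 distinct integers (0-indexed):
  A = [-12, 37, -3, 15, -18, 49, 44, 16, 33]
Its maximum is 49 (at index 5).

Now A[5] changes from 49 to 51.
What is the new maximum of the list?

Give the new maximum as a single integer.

Answer: 51

Derivation:
Old max = 49 (at index 5)
Change: A[5] 49 -> 51
Changed element WAS the max -> may need rescan.
  Max of remaining elements: 44
  New max = max(51, 44) = 51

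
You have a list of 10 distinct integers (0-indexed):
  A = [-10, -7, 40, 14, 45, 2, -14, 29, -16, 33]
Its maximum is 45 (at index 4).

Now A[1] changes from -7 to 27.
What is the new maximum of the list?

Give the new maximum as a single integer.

Answer: 45

Derivation:
Old max = 45 (at index 4)
Change: A[1] -7 -> 27
Changed element was NOT the old max.
  New max = max(old_max, new_val) = max(45, 27) = 45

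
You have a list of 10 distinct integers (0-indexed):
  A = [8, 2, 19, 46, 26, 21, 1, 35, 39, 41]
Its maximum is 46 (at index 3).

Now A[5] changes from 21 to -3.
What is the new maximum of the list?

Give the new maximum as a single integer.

Old max = 46 (at index 3)
Change: A[5] 21 -> -3
Changed element was NOT the old max.
  New max = max(old_max, new_val) = max(46, -3) = 46

Answer: 46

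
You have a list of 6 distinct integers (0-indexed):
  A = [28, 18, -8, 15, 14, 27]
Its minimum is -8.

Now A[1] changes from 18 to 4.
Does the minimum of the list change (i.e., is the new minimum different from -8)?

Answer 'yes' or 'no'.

Answer: no

Derivation:
Old min = -8
Change: A[1] 18 -> 4
Changed element was NOT the min; min changes only if 4 < -8.
New min = -8; changed? no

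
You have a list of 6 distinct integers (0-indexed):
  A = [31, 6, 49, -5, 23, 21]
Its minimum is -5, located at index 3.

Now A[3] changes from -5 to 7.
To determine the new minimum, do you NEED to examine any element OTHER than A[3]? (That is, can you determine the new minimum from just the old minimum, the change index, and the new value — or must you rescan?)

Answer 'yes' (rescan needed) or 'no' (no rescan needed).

Old min = -5 at index 3
Change at index 3: -5 -> 7
Index 3 WAS the min and new value 7 > old min -5. Must rescan other elements to find the new min.
Needs rescan: yes

Answer: yes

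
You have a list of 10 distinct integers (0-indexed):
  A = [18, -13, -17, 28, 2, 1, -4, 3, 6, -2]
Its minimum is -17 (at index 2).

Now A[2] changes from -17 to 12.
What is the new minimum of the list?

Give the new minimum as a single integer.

Answer: -13

Derivation:
Old min = -17 (at index 2)
Change: A[2] -17 -> 12
Changed element WAS the min. Need to check: is 12 still <= all others?
  Min of remaining elements: -13
  New min = min(12, -13) = -13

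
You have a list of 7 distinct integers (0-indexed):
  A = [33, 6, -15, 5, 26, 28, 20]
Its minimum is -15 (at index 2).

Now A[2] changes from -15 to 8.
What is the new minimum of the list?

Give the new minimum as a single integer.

Answer: 5

Derivation:
Old min = -15 (at index 2)
Change: A[2] -15 -> 8
Changed element WAS the min. Need to check: is 8 still <= all others?
  Min of remaining elements: 5
  New min = min(8, 5) = 5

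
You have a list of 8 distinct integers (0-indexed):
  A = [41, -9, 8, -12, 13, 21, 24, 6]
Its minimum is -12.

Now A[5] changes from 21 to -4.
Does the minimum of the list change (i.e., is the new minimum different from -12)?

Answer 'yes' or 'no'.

Answer: no

Derivation:
Old min = -12
Change: A[5] 21 -> -4
Changed element was NOT the min; min changes only if -4 < -12.
New min = -12; changed? no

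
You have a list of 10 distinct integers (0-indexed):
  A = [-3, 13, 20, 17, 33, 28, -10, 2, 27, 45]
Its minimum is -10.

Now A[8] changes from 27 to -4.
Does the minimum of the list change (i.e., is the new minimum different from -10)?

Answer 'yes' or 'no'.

Old min = -10
Change: A[8] 27 -> -4
Changed element was NOT the min; min changes only if -4 < -10.
New min = -10; changed? no

Answer: no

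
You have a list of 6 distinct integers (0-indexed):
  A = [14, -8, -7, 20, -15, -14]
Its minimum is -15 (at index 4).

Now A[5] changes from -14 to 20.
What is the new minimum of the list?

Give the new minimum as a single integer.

Old min = -15 (at index 4)
Change: A[5] -14 -> 20
Changed element was NOT the old min.
  New min = min(old_min, new_val) = min(-15, 20) = -15

Answer: -15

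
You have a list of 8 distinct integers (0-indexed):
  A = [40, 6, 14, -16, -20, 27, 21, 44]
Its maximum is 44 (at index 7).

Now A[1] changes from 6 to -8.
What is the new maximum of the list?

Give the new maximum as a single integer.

Old max = 44 (at index 7)
Change: A[1] 6 -> -8
Changed element was NOT the old max.
  New max = max(old_max, new_val) = max(44, -8) = 44

Answer: 44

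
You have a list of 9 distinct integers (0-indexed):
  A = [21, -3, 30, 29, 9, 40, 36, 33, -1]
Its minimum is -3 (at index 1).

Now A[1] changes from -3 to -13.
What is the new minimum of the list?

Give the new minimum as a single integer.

Answer: -13

Derivation:
Old min = -3 (at index 1)
Change: A[1] -3 -> -13
Changed element WAS the min. Need to check: is -13 still <= all others?
  Min of remaining elements: -1
  New min = min(-13, -1) = -13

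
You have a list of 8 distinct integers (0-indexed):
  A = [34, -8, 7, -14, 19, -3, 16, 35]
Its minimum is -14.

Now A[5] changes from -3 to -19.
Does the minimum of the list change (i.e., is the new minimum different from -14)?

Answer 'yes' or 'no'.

Answer: yes

Derivation:
Old min = -14
Change: A[5] -3 -> -19
Changed element was NOT the min; min changes only if -19 < -14.
New min = -19; changed? yes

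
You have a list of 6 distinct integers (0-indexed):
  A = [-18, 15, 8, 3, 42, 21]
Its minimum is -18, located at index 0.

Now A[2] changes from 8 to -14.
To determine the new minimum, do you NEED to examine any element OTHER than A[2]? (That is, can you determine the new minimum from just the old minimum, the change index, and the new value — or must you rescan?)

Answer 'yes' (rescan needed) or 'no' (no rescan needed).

Old min = -18 at index 0
Change at index 2: 8 -> -14
Index 2 was NOT the min. New min = min(-18, -14). No rescan of other elements needed.
Needs rescan: no

Answer: no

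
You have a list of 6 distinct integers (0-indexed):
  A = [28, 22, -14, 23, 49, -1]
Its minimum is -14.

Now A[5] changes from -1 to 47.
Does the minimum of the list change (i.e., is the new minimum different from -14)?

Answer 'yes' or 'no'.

Answer: no

Derivation:
Old min = -14
Change: A[5] -1 -> 47
Changed element was NOT the min; min changes only if 47 < -14.
New min = -14; changed? no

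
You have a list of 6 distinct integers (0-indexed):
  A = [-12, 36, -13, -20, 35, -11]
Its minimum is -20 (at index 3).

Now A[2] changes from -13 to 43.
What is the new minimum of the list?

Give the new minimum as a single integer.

Answer: -20

Derivation:
Old min = -20 (at index 3)
Change: A[2] -13 -> 43
Changed element was NOT the old min.
  New min = min(old_min, new_val) = min(-20, 43) = -20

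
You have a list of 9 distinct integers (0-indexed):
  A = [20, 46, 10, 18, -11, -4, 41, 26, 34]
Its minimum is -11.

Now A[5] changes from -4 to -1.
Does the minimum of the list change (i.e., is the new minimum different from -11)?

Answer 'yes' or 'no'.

Old min = -11
Change: A[5] -4 -> -1
Changed element was NOT the min; min changes only if -1 < -11.
New min = -11; changed? no

Answer: no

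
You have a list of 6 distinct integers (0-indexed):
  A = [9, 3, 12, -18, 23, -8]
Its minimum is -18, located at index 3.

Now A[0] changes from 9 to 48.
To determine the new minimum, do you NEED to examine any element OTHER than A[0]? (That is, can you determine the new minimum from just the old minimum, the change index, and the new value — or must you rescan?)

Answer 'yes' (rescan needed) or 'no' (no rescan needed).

Answer: no

Derivation:
Old min = -18 at index 3
Change at index 0: 9 -> 48
Index 0 was NOT the min. New min = min(-18, 48). No rescan of other elements needed.
Needs rescan: no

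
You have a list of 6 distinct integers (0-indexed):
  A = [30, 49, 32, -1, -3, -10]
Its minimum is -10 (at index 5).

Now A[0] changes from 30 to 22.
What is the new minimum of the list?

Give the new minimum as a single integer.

Old min = -10 (at index 5)
Change: A[0] 30 -> 22
Changed element was NOT the old min.
  New min = min(old_min, new_val) = min(-10, 22) = -10

Answer: -10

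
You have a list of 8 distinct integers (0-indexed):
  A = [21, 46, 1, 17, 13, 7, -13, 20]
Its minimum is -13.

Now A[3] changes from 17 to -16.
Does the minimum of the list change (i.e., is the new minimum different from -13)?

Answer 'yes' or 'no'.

Old min = -13
Change: A[3] 17 -> -16
Changed element was NOT the min; min changes only if -16 < -13.
New min = -16; changed? yes

Answer: yes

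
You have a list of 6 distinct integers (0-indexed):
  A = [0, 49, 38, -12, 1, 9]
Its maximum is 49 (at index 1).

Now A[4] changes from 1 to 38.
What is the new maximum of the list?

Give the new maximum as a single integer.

Answer: 49

Derivation:
Old max = 49 (at index 1)
Change: A[4] 1 -> 38
Changed element was NOT the old max.
  New max = max(old_max, new_val) = max(49, 38) = 49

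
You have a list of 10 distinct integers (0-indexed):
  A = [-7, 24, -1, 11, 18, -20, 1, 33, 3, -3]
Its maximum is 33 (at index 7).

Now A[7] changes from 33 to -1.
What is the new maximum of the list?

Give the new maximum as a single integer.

Old max = 33 (at index 7)
Change: A[7] 33 -> -1
Changed element WAS the max -> may need rescan.
  Max of remaining elements: 24
  New max = max(-1, 24) = 24

Answer: 24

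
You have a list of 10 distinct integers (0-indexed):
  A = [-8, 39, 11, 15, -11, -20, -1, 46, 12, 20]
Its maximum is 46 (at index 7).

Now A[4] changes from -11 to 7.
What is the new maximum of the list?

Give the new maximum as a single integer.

Answer: 46

Derivation:
Old max = 46 (at index 7)
Change: A[4] -11 -> 7
Changed element was NOT the old max.
  New max = max(old_max, new_val) = max(46, 7) = 46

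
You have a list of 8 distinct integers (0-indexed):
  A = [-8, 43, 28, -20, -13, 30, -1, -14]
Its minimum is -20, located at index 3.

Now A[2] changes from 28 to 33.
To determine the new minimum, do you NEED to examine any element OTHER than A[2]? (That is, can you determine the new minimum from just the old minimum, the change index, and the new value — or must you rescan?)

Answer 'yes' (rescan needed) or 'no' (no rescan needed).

Answer: no

Derivation:
Old min = -20 at index 3
Change at index 2: 28 -> 33
Index 2 was NOT the min. New min = min(-20, 33). No rescan of other elements needed.
Needs rescan: no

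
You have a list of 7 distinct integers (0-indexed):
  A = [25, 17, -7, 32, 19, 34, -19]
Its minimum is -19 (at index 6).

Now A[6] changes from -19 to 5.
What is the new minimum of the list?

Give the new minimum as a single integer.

Answer: -7

Derivation:
Old min = -19 (at index 6)
Change: A[6] -19 -> 5
Changed element WAS the min. Need to check: is 5 still <= all others?
  Min of remaining elements: -7
  New min = min(5, -7) = -7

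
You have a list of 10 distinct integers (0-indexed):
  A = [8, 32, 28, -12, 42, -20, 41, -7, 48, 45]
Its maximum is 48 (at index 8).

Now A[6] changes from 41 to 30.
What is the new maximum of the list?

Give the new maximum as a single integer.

Answer: 48

Derivation:
Old max = 48 (at index 8)
Change: A[6] 41 -> 30
Changed element was NOT the old max.
  New max = max(old_max, new_val) = max(48, 30) = 48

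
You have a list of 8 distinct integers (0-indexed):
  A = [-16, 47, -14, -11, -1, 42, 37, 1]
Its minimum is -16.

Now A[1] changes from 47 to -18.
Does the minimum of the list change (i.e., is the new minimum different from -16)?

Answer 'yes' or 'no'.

Answer: yes

Derivation:
Old min = -16
Change: A[1] 47 -> -18
Changed element was NOT the min; min changes only if -18 < -16.
New min = -18; changed? yes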